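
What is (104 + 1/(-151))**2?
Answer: 246584209/22801 ≈ 10815.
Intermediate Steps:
(104 + 1/(-151))**2 = (104 - 1/151)**2 = (15703/151)**2 = 246584209/22801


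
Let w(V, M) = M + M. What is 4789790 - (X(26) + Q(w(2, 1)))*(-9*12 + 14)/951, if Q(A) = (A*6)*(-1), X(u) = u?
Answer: 4555091606/951 ≈ 4.7898e+6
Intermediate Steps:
w(V, M) = 2*M
Q(A) = -6*A (Q(A) = (6*A)*(-1) = -6*A)
4789790 - (X(26) + Q(w(2, 1)))*(-9*12 + 14)/951 = 4789790 - (26 - 12)*(-9*12 + 14)/951 = 4789790 - (26 - 6*2)*(-108 + 14)*(1/951) = 4789790 - (26 - 12)*(-94*1/951) = 4789790 - 14*(-94)/951 = 4789790 - 1*(-1316/951) = 4789790 + 1316/951 = 4555091606/951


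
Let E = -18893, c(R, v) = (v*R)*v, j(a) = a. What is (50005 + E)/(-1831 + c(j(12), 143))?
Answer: 31112/243557 ≈ 0.12774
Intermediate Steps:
c(R, v) = R*v² (c(R, v) = (R*v)*v = R*v²)
(50005 + E)/(-1831 + c(j(12), 143)) = (50005 - 18893)/(-1831 + 12*143²) = 31112/(-1831 + 12*20449) = 31112/(-1831 + 245388) = 31112/243557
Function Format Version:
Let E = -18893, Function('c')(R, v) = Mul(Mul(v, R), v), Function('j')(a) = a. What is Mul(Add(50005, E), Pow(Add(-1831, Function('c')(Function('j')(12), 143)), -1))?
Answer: Rational(31112, 243557) ≈ 0.12774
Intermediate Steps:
Function('c')(R, v) = Mul(R, Pow(v, 2)) (Function('c')(R, v) = Mul(Mul(R, v), v) = Mul(R, Pow(v, 2)))
Mul(Add(50005, E), Pow(Add(-1831, Function('c')(Function('j')(12), 143)), -1)) = Mul(Add(50005, -18893), Pow(Add(-1831, Mul(12, Pow(143, 2))), -1)) = Mul(31112, Pow(Add(-1831, Mul(12, 20449)), -1)) = Mul(31112, Pow(Add(-1831, 245388), -1)) = Mul(31112, Pow(243557, -1)) = Mul(31112, Rational(1, 243557)) = Rational(31112, 243557)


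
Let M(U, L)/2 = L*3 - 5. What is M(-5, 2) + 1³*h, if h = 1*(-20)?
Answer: -18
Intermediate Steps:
M(U, L) = -10 + 6*L (M(U, L) = 2*(L*3 - 5) = 2*(3*L - 5) = 2*(-5 + 3*L) = -10 + 6*L)
h = -20
M(-5, 2) + 1³*h = (-10 + 6*2) + 1³*(-20) = (-10 + 12) + 1*(-20) = 2 - 20 = -18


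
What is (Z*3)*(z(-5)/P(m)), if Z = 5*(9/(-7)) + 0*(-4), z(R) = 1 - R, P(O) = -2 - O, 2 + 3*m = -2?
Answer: 1215/7 ≈ 173.57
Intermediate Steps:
m = -4/3 (m = -2/3 + (1/3)*(-2) = -2/3 - 2/3 = -4/3 ≈ -1.3333)
Z = -45/7 (Z = 5*(9*(-1/7)) + 0 = 5*(-9/7) + 0 = -45/7 + 0 = -45/7 ≈ -6.4286)
(Z*3)*(z(-5)/P(m)) = (-45/7*3)*((1 - 1*(-5))/(-2 - 1*(-4/3))) = -135*(1 + 5)/(7*(-2 + 4/3)) = -810/(7*(-2/3)) = -810*(-3)/(7*2) = -135/7*(-9) = 1215/7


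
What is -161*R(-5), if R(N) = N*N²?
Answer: 20125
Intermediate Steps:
R(N) = N³
-161*R(-5) = -161*(-5)³ = -161*(-125) = 20125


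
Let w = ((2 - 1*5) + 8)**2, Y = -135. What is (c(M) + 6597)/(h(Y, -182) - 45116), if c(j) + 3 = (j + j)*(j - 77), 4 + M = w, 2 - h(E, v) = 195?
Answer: -1414/15103 ≈ -0.093624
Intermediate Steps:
h(E, v) = -193 (h(E, v) = 2 - 1*195 = 2 - 195 = -193)
w = 25 (w = ((2 - 5) + 8)**2 = (-3 + 8)**2 = 5**2 = 25)
M = 21 (M = -4 + 25 = 21)
c(j) = -3 + 2*j*(-77 + j) (c(j) = -3 + (j + j)*(j - 77) = -3 + (2*j)*(-77 + j) = -3 + 2*j*(-77 + j))
(c(M) + 6597)/(h(Y, -182) - 45116) = ((-3 - 154*21 + 2*21**2) + 6597)/(-193 - 45116) = ((-3 - 3234 + 2*441) + 6597)/(-45309) = ((-3 - 3234 + 882) + 6597)*(-1/45309) = (-2355 + 6597)*(-1/45309) = 4242*(-1/45309) = -1414/15103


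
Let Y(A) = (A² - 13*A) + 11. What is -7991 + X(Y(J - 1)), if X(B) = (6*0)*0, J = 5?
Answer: -7991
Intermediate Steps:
Y(A) = 11 + A² - 13*A
X(B) = 0 (X(B) = 0*0 = 0)
-7991 + X(Y(J - 1)) = -7991 + 0 = -7991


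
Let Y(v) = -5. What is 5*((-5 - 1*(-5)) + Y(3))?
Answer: -25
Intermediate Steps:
5*((-5 - 1*(-5)) + Y(3)) = 5*((-5 - 1*(-5)) - 5) = 5*((-5 + 5) - 5) = 5*(0 - 5) = 5*(-5) = -25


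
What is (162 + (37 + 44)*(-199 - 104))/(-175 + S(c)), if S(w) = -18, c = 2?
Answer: 24381/193 ≈ 126.33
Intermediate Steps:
(162 + (37 + 44)*(-199 - 104))/(-175 + S(c)) = (162 + (37 + 44)*(-199 - 104))/(-175 - 18) = (162 + 81*(-303))/(-193) = (162 - 24543)*(-1/193) = -24381*(-1/193) = 24381/193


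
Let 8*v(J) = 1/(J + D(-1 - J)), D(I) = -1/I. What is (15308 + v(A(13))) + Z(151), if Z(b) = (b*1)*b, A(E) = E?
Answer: 27895795/732 ≈ 38109.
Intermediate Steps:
v(J) = 1/(8*(J - 1/(-1 - J)))
Z(b) = b² (Z(b) = b*b = b²)
(15308 + v(A(13))) + Z(151) = (15308 + (1 + 13)/(8*(1 + 13*(1 + 13)))) + 151² = (15308 + (⅛)*14/(1 + 13*14)) + 22801 = (15308 + (⅛)*14/(1 + 182)) + 22801 = (15308 + (⅛)*14/183) + 22801 = (15308 + (⅛)*(1/183)*14) + 22801 = (15308 + 7/732) + 22801 = 11205463/732 + 22801 = 27895795/732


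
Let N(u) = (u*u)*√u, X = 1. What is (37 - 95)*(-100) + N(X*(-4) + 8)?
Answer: 5832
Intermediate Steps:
N(u) = u^(5/2) (N(u) = u²*√u = u^(5/2))
(37 - 95)*(-100) + N(X*(-4) + 8) = (37 - 95)*(-100) + (1*(-4) + 8)^(5/2) = -58*(-100) + (-4 + 8)^(5/2) = 5800 + 4^(5/2) = 5800 + 32 = 5832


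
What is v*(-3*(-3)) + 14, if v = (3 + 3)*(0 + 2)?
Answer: 122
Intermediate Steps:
v = 12 (v = 6*2 = 12)
v*(-3*(-3)) + 14 = 12*(-3*(-3)) + 14 = 12*9 + 14 = 108 + 14 = 122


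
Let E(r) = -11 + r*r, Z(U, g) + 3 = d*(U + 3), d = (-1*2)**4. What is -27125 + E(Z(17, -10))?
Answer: 73353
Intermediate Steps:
d = 16 (d = (-2)**4 = 16)
Z(U, g) = 45 + 16*U (Z(U, g) = -3 + 16*(U + 3) = -3 + 16*(3 + U) = -3 + (48 + 16*U) = 45 + 16*U)
E(r) = -11 + r**2
-27125 + E(Z(17, -10)) = -27125 + (-11 + (45 + 16*17)**2) = -27125 + (-11 + (45 + 272)**2) = -27125 + (-11 + 317**2) = -27125 + (-11 + 100489) = -27125 + 100478 = 73353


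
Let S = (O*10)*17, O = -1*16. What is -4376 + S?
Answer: -7096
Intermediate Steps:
O = -16
S = -2720 (S = -16*10*17 = -160*17 = -2720)
-4376 + S = -4376 - 2720 = -7096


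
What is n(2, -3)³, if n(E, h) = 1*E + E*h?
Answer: -64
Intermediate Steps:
n(E, h) = E + E*h
n(2, -3)³ = (2*(1 - 3))³ = (2*(-2))³ = (-4)³ = -64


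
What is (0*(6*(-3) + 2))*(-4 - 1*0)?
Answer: 0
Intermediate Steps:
(0*(6*(-3) + 2))*(-4 - 1*0) = (0*(-18 + 2))*(-4 + 0) = (0*(-16))*(-4) = 0*(-4) = 0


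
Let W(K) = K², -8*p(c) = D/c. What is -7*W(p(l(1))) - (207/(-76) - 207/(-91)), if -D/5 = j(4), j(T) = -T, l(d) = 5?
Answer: -4499/3458 ≈ -1.3010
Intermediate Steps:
D = 20 (D = -(-5)*4 = -5*(-4) = 20)
p(c) = -5/(2*c)
-7*W(p(l(1))) - (207/(-76) - 207/(-91)) = -7*(-5/2/5)² - (207/(-76) - 207/(-91)) = -7*(-5/2*⅕)² - (207*(-1/76) - 207*(-1/91)) = -7*(-½)² - (-207/76 + 207/91) = -7*¼ - 1*(-3105/6916) = -7/4 + 3105/6916 = -4499/3458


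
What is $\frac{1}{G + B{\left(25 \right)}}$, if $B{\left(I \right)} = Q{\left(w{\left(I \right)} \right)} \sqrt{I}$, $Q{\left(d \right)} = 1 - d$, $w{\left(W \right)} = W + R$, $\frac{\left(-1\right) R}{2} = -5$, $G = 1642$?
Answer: $\frac{1}{1472} \approx 0.00067935$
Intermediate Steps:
$R = 10$ ($R = \left(-2\right) \left(-5\right) = 10$)
$w{\left(W \right)} = 10 + W$ ($w{\left(W \right)} = W + 10 = 10 + W$)
$B{\left(I \right)} = \sqrt{I} \left(-9 - I\right)$ ($B{\left(I \right)} = \left(1 - \left(10 + I\right)\right) \sqrt{I} = \left(-9 - I\right) \sqrt{I} = \sqrt{I} \left(-9 - I\right)$)
$\frac{1}{G + B{\left(25 \right)}} = \frac{1}{1642 + \sqrt{25} \left(-9 - 25\right)} = \frac{1}{1642 + 5 \left(-9 - 25\right)} = \frac{1}{1642 + 5 \left(-34\right)} = \frac{1}{1642 - 170} = \frac{1}{1472}$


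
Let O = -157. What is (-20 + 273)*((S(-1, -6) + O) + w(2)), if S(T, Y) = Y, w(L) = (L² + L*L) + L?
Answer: -38709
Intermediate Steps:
w(L) = L + 2*L² (w(L) = (L² + L²) + L = 2*L² + L = L + 2*L²)
(-20 + 273)*((S(-1, -6) + O) + w(2)) = (-20 + 273)*((-6 - 157) + 2*(1 + 2*2)) = 253*(-163 + 2*(1 + 4)) = 253*(-163 + 2*5) = 253*(-163 + 10) = 253*(-153) = -38709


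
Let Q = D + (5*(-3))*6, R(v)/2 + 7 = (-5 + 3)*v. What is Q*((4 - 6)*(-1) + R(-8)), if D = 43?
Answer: -940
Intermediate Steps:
R(v) = -14 - 4*v (R(v) = -14 + 2*((-5 + 3)*v) = -14 + 2*(-2*v) = -14 - 4*v)
Q = -47 (Q = 43 + (5*(-3))*6 = 43 - 15*6 = 43 - 90 = -47)
Q*((4 - 6)*(-1) + R(-8)) = -47*((4 - 6)*(-1) + (-14 - 4*(-8))) = -47*(-2*(-1) + (-14 + 32)) = -47*(2 + 18) = -47*20 = -940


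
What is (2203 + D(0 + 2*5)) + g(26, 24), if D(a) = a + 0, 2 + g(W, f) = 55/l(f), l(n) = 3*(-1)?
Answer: 6578/3 ≈ 2192.7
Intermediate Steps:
l(n) = -3
g(W, f) = -61/3 (g(W, f) = -2 + 55/(-3) = -2 + 55*(-⅓) = -2 - 55/3 = -61/3)
D(a) = a
(2203 + D(0 + 2*5)) + g(26, 24) = (2203 + (0 + 2*5)) - 61/3 = (2203 + (0 + 10)) - 61/3 = (2203 + 10) - 61/3 = 2213 - 61/3 = 6578/3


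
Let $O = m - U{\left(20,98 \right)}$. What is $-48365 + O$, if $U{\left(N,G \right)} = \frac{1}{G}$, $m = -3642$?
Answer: $- \frac{5096687}{98} \approx -52007.0$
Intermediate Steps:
$O = - \frac{356917}{98}$ ($O = -3642 - \frac{1}{98} = - \frac{356917}{98} \approx -3642.0$)
$-48365 + O = -48365 - \frac{356917}{98} = - \frac{5096687}{98}$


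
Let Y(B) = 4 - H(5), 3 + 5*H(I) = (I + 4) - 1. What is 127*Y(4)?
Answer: 381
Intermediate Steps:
H(I) = I/5 (H(I) = -⅗ + ((I + 4) - 1)/5 = -⅗ + ((4 + I) - 1)/5 = -⅗ + (3 + I)/5 = -⅗ + (⅗ + I/5) = I/5)
Y(B) = 3 (Y(B) = 4 - 5/5 = 4 - 1*1 = 4 - 1 = 3)
127*Y(4) = 127*3 = 381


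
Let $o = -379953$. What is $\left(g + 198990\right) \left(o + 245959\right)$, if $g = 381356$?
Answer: $-77762881924$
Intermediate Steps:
$\left(g + 198990\right) \left(o + 245959\right) = \left(381356 + 198990\right) \left(-379953 + 245959\right) = 580346 \left(-133994\right) = -77762881924$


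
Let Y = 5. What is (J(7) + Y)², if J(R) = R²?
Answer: 2916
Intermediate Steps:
(J(7) + Y)² = (7² + 5)² = (49 + 5)² = 54² = 2916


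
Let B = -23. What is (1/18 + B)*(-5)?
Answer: 2065/18 ≈ 114.72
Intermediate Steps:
(1/18 + B)*(-5) = (1/18 - 23)*(-5) = -413/18*(-5) = 2065/18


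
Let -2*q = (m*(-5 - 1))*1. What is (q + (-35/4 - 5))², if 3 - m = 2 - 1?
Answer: 961/16 ≈ 60.063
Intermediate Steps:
m = 2 (m = 3 - (2 - 1) = 3 - 1*1 = 3 - 1 = 2)
q = 6 (q = -2*(-5 - 1)/2 = -2*(-6)/2 = -(-6) = -½*(-12) = 6)
(q + (-35/4 - 5))² = (6 + (-35/4 - 5))² = (6 - 55/4)² = (-31/4)² = 961/16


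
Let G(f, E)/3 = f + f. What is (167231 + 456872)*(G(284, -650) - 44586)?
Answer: -26762784846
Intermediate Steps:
G(f, E) = 6*f (G(f, E) = 3*(f + f) = 3*(2*f) = 6*f)
(167231 + 456872)*(G(284, -650) - 44586) = (167231 + 456872)*(6*284 - 44586) = 624103*(1704 - 44586) = 624103*(-42882) = -26762784846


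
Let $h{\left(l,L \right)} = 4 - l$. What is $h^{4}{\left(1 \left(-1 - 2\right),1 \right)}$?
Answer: $2401$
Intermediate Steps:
$h^{4}{\left(1 \left(-1 - 2\right),1 \right)} = \left(4 - 1 \left(-1 - 2\right)\right)^{4} = \left(4 - 1 \left(-3\right)\right)^{4} = \left(4 - -3\right)^{4} = \left(4 + 3\right)^{4} = 7^{4} = 2401$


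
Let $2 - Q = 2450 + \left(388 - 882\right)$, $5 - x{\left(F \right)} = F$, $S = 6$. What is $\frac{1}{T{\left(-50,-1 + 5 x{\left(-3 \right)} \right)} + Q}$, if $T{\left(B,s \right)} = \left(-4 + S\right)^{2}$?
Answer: $- \frac{1}{1950} \approx -0.00051282$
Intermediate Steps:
$x{\left(F \right)} = 5 - F$
$T{\left(B,s \right)} = 4$ ($T{\left(B,s \right)} = \left(-4 + 6\right)^{2} = 2^{2} = 4$)
$Q = -1954$ ($Q = 2 - \left(2450 + \left(388 - 882\right)\right) = 2 - \left(2450 - 494\right) = 2 - 1956 = -1954$)
$\frac{1}{T{\left(-50,-1 + 5 x{\left(-3 \right)} \right)} + Q} = \frac{1}{4 - 1954} = \frac{1}{-1950} = - \frac{1}{1950}$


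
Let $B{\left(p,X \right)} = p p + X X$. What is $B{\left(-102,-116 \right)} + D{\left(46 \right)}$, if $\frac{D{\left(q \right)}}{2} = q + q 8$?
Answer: $24688$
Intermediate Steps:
$D{\left(q \right)} = 18 q$ ($D{\left(q \right)} = 2 \left(q + q 8\right) = 2 \left(q + 8 q\right) = 2 \cdot 9 q = 18 q$)
$B{\left(p,X \right)} = X^{2} + p^{2}$ ($B{\left(p,X \right)} = p^{2} + X^{2} = X^{2} + p^{2}$)
$B{\left(-102,-116 \right)} + D{\left(46 \right)} = \left(\left(-116\right)^{2} + \left(-102\right)^{2}\right) + 18 \cdot 46 = \left(13456 + 10404\right) + 828 = 23860 + 828 = 24688$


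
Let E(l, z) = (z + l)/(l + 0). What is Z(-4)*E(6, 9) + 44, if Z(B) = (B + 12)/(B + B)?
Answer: 83/2 ≈ 41.500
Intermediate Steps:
E(l, z) = (l + z)/l
Z(B) = (12 + B)/(2*B) (Z(B) = (12 + B)/((2*B)) = (12 + B)*(1/(2*B)) = (12 + B)/(2*B))
Z(-4)*E(6, 9) + 44 = ((1/2)*(12 - 4)/(-4))*((6 + 9)/6) + 44 = ((1/2)*(-1/4)*8)*((1/6)*15) + 44 = -1*5/2 + 44 = -5/2 + 44 = 83/2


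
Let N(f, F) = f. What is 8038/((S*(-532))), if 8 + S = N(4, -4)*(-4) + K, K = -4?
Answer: 4019/7448 ≈ 0.53961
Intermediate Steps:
S = -28 (S = -8 + (4*(-4) - 4) = -8 + (-16 - 4) = -8 - 20 = -28)
8038/((S*(-532))) = 8038/((-28*(-532))) = 8038/14896 = 8038*(1/14896) = 4019/7448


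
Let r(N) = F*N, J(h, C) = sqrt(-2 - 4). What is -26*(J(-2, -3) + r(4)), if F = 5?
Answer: -520 - 26*I*sqrt(6) ≈ -520.0 - 63.687*I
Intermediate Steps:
J(h, C) = I*sqrt(6) (J(h, C) = sqrt(-6) = I*sqrt(6))
r(N) = 5*N
-26*(J(-2, -3) + r(4)) = -26*(I*sqrt(6) + 5*4) = -26*(I*sqrt(6) + 20) = -26*(20 + I*sqrt(6)) = -520 - 26*I*sqrt(6)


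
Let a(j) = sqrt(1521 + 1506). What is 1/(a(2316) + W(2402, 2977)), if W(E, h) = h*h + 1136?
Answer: 2954555/26188185743066 - sqrt(3027)/78564557229198 ≈ 1.1282e-7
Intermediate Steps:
a(j) = sqrt(3027)
W(E, h) = 1136 + h**2 (W(E, h) = h**2 + 1136 = 1136 + h**2)
1/(a(2316) + W(2402, 2977)) = 1/(sqrt(3027) + (1136 + 2977**2)) = 1/(sqrt(3027) + (1136 + 8862529)) = 1/(sqrt(3027) + 8863665) = 1/(8863665 + sqrt(3027))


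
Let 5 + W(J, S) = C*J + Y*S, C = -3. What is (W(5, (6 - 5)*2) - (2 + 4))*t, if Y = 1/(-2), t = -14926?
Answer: 403002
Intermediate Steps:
Y = -½ ≈ -0.50000
W(J, S) = -5 - 3*J - S/2 (W(J, S) = -5 + (-3*J - S/2) = -5 - 3*J - S/2)
(W(5, (6 - 5)*2) - (2 + 4))*t = ((-5 - 3*5 - (6 - 5)*2/2) - (2 + 4))*(-14926) = ((-5 - 15 - 2/2) - 1*6)*(-14926) = ((-5 - 15 - ½*2) - 6)*(-14926) = ((-5 - 15 - 1) - 6)*(-14926) = (-21 - 6)*(-14926) = -27*(-14926) = 403002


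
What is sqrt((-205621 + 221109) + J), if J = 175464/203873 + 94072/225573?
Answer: 112*sqrt(2611492474325896085055)/45988244229 ≈ 124.46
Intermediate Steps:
J = 58758681728/45988244229 (J = 175464*(1/203873) + 94072*(1/225573) = 175464/203873 + 94072/225573 = 58758681728/45988244229 ≈ 1.2777)
sqrt((-205621 + 221109) + J) = sqrt((-205621 + 221109) + 58758681728/45988244229) = sqrt(15488 + 58758681728/45988244229) = sqrt(712324685300480/45988244229) = 112*sqrt(2611492474325896085055)/45988244229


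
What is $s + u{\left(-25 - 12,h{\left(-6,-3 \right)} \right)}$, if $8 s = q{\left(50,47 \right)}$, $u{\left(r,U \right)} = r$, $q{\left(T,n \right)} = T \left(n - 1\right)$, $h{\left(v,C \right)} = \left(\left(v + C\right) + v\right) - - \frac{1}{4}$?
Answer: $\frac{501}{2} \approx 250.5$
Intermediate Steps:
$h{\left(v,C \right)} = \frac{1}{4} + C + 2 v$ ($h{\left(v,C \right)} = \left(\left(C + v\right) + v\right) - \left(-1\right) \frac{1}{4} = \left(C + 2 v\right) - - \frac{1}{4} = \left(C + 2 v\right) + \frac{1}{4} = \frac{1}{4} + C + 2 v$)
$q{\left(T,n \right)} = T \left(-1 + n\right)$
$s = \frac{575}{2}$ ($s = \frac{50 \left(-1 + 47\right)}{8} = \frac{50 \cdot 46}{8} = \frac{1}{8} \cdot 2300 = \frac{575}{2} \approx 287.5$)
$s + u{\left(-25 - 12,h{\left(-6,-3 \right)} \right)} = \frac{575}{2} - 37 = \frac{501}{2}$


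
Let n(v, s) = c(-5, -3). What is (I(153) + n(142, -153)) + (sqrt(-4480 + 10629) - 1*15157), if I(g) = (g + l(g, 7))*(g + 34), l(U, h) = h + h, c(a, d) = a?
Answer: 16067 + sqrt(6149) ≈ 16145.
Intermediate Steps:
n(v, s) = -5
l(U, h) = 2*h
I(g) = (14 + g)*(34 + g) (I(g) = (g + 2*7)*(g + 34) = (g + 14)*(34 + g) = (14 + g)*(34 + g))
(I(153) + n(142, -153)) + (sqrt(-4480 + 10629) - 1*15157) = ((476 + 153**2 + 48*153) - 5) + (sqrt(-4480 + 10629) - 1*15157) = ((476 + 23409 + 7344) - 5) + (sqrt(6149) - 15157) = (31229 - 5) + (-15157 + sqrt(6149)) = 31224 + (-15157 + sqrt(6149)) = 16067 + sqrt(6149)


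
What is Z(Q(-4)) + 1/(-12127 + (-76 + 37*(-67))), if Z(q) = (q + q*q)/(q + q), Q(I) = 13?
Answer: 102773/14682 ≈ 6.9999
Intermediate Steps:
Z(q) = (q + q**2)/(2*q) (Z(q) = (q + q**2)/((2*q)) = (q + q**2)*(1/(2*q)) = (q + q**2)/(2*q))
Z(Q(-4)) + 1/(-12127 + (-76 + 37*(-67))) = (1/2 + (1/2)*13) + 1/(-12127 + (-76 + 37*(-67))) = (1/2 + 13/2) + 1/(-12127 + (-76 - 2479)) = 7 + 1/(-12127 - 2555) = 7 + 1/(-14682) = 7 - 1/14682 = 102773/14682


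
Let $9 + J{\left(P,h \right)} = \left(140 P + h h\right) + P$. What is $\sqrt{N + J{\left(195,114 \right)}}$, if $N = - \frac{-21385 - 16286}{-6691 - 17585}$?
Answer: $\frac{\sqrt{2292974509}}{238} \approx 201.2$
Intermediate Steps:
$N = - \frac{12557}{8092}$ ($N = - \frac{-37671}{-24276} = - \frac{\left(-37671\right) \left(-1\right)}{24276} = \left(-1\right) \frac{12557}{8092} = - \frac{12557}{8092} \approx -1.5518$)
$J{\left(P,h \right)} = -9 + h^{2} + 141 P$ ($J{\left(P,h \right)} = -9 + \left(\left(140 P + h h\right) + P\right) = -9 + \left(\left(140 P + h^{2}\right) + P\right) = -9 + \left(\left(h^{2} + 140 P\right) + P\right) = -9 + \left(h^{2} + 141 P\right) = -9 + h^{2} + 141 P$)
$\sqrt{N + J{\left(195,114 \right)}} = \sqrt{- \frac{12557}{8092} + \left(-9 + 114^{2} + 141 \cdot 195\right)} = \sqrt{- \frac{12557}{8092} + \left(-9 + 12996 + 27495\right)} = \sqrt{- \frac{12557}{8092} + 40482} = \sqrt{\frac{327567787}{8092}} = \frac{\sqrt{2292974509}}{238}$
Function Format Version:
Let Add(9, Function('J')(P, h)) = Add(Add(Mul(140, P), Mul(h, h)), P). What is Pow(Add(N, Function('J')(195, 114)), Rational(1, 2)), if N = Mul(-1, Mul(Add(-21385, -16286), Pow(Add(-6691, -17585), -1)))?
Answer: Mul(Rational(1, 238), Pow(2292974509, Rational(1, 2))) ≈ 201.20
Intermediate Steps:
N = Rational(-12557, 8092) (N = Mul(-1, Mul(-37671, Pow(-24276, -1))) = Mul(-1, Mul(-37671, Rational(-1, 24276))) = Mul(-1, Rational(12557, 8092)) = Rational(-12557, 8092) ≈ -1.5518)
Function('J')(P, h) = Add(-9, Pow(h, 2), Mul(141, P)) (Function('J')(P, h) = Add(-9, Add(Add(Mul(140, P), Mul(h, h)), P)) = Add(-9, Add(Add(Mul(140, P), Pow(h, 2)), P)) = Add(-9, Add(Add(Pow(h, 2), Mul(140, P)), P)) = Add(-9, Add(Pow(h, 2), Mul(141, P))) = Add(-9, Pow(h, 2), Mul(141, P)))
Pow(Add(N, Function('J')(195, 114)), Rational(1, 2)) = Pow(Add(Rational(-12557, 8092), Add(-9, Pow(114, 2), Mul(141, 195))), Rational(1, 2)) = Pow(Add(Rational(-12557, 8092), Add(-9, 12996, 27495)), Rational(1, 2)) = Pow(Add(Rational(-12557, 8092), 40482), Rational(1, 2)) = Pow(Rational(327567787, 8092), Rational(1, 2)) = Mul(Rational(1, 238), Pow(2292974509, Rational(1, 2)))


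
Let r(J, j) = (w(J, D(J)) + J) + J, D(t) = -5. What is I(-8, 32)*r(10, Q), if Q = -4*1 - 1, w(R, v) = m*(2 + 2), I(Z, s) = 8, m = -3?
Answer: 64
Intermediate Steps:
w(R, v) = -12 (w(R, v) = -3*(2 + 2) = -3*4 = -12)
Q = -5 (Q = -4 - 1 = -5)
r(J, j) = -12 + 2*J (r(J, j) = (-12 + J) + J = -12 + 2*J)
I(-8, 32)*r(10, Q) = 8*(-12 + 2*10) = 8*(-12 + 20) = 8*8 = 64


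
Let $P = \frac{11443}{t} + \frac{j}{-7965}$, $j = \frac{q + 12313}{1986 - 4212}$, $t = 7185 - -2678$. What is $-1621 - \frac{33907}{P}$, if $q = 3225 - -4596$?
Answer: $- \frac{447041423043403}{14506000108} \approx -30818.0$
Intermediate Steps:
$q = 7821$ ($q = 3225 + 4596 = 7821$)
$t = 9863$ ($t = 7185 + 2678 = 9863$)
$j = - \frac{10067}{1113}$ ($j = \frac{7821 + 12313}{1986 - 4212} = \frac{20134}{-2226} = 20134 \left(- \frac{1}{2226}\right) = - \frac{10067}{1113} \approx -9.0449$)
$P = \frac{14506000108}{12490848405}$ ($P = \frac{11443}{9863} - \frac{10067}{1113 \left(-7965\right)} = 11443 \cdot \frac{1}{9863} - - \frac{10067}{8865045} = \frac{11443}{9863} + \frac{10067}{8865045} = \frac{14506000108}{12490848405} \approx 1.1613$)
$-1621 - \frac{33907}{P} = -1621 - \frac{33907}{\frac{14506000108}{12490848405}} = -1621 - 33907 \cdot \frac{12490848405}{14506000108} = -1621 - \frac{423527196868335}{14506000108} = - \frac{447041423043403}{14506000108}$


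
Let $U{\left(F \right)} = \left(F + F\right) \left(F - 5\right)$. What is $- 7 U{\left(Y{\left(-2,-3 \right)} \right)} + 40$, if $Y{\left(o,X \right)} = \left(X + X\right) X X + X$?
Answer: $-49436$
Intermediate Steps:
$Y{\left(o,X \right)} = X + 2 X^{3}$ ($Y{\left(o,X \right)} = 2 X X X + X = 2 X^{2} X + X = 2 X^{3} + X = X + 2 X^{3}$)
$U{\left(F \right)} = 2 F \left(-5 + F\right)$
$- 7 U{\left(Y{\left(-2,-3 \right)} \right)} + 40 = - 7 \cdot 2 \left(-3 + 2 \left(-3\right)^{3}\right) \left(-5 + \left(-3 + 2 \left(-3\right)^{3}\right)\right) + 40 = - 7 \cdot 2 \left(-3 + 2 \left(-27\right)\right) \left(-5 + \left(-3 + 2 \left(-27\right)\right)\right) + 40 = - 7 \cdot 2 \left(-3 - 54\right) \left(-5 - 57\right) + 40 = - 7 \cdot 2 \left(-57\right) \left(-5 - 57\right) + 40 = - 7 \cdot 2 \left(-57\right) \left(-62\right) + 40 = \left(-7\right) 7068 + 40 = -49476 + 40 = -49436$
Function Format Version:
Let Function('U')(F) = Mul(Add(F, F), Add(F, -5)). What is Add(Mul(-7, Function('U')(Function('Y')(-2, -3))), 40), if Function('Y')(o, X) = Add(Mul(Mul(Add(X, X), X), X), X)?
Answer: -49436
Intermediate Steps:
Function('Y')(o, X) = Add(X, Mul(2, Pow(X, 3))) (Function('Y')(o, X) = Add(Mul(Mul(Mul(2, X), X), X), X) = Add(Mul(Mul(2, Pow(X, 2)), X), X) = Add(Mul(2, Pow(X, 3)), X) = Add(X, Mul(2, Pow(X, 3))))
Function('U')(F) = Mul(2, F, Add(-5, F)) (Function('U')(F) = Mul(Mul(2, F), Add(-5, F)) = Mul(2, F, Add(-5, F)))
Add(Mul(-7, Function('U')(Function('Y')(-2, -3))), 40) = Add(Mul(-7, Mul(2, Add(-3, Mul(2, Pow(-3, 3))), Add(-5, Add(-3, Mul(2, Pow(-3, 3)))))), 40) = Add(Mul(-7, Mul(2, Add(-3, Mul(2, -27)), Add(-5, Add(-3, Mul(2, -27))))), 40) = Add(Mul(-7, Mul(2, Add(-3, -54), Add(-5, Add(-3, -54)))), 40) = Add(Mul(-7, Mul(2, -57, Add(-5, -57))), 40) = Add(Mul(-7, Mul(2, -57, -62)), 40) = Add(Mul(-7, 7068), 40) = Add(-49476, 40) = -49436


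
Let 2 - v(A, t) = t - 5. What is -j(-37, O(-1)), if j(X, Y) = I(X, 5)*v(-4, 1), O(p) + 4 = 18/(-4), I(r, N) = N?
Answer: -30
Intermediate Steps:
v(A, t) = 7 - t (v(A, t) = 2 - (t - 5) = 2 - (-5 + t) = 2 + (5 - t) = 7 - t)
O(p) = -17/2 (O(p) = -4 + 18/(-4) = -4 + 18*(-¼) = -4 - 9/2 = -17/2)
j(X, Y) = 30 (j(X, Y) = 5*(7 - 1*1) = 5*(7 - 1) = 5*6 = 30)
-j(-37, O(-1)) = -1*30 = -30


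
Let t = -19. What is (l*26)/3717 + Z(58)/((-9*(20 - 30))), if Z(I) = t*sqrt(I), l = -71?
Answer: -1846/3717 - 19*sqrt(58)/90 ≈ -2.1044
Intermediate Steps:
Z(I) = -19*sqrt(I)
(l*26)/3717 + Z(58)/((-9*(20 - 30))) = -71*26/3717 + (-19*sqrt(58))/((-9*(20 - 30))) = -1846*1/3717 + (-19*sqrt(58))/((-9*(-10))) = -1846/3717 - 19*sqrt(58)/90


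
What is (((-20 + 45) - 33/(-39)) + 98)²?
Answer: 2592100/169 ≈ 15338.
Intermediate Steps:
(((-20 + 45) - 33/(-39)) + 98)² = ((25 - 33*(-1/39)) + 98)² = ((25 + 11/13) + 98)² = (336/13 + 98)² = (1610/13)² = 2592100/169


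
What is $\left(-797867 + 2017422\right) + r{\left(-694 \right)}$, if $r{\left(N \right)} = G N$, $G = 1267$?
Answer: $340257$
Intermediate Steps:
$r{\left(N \right)} = 1267 N$
$\left(-797867 + 2017422\right) + r{\left(-694 \right)} = \left(-797867 + 2017422\right) + 1267 \left(-694\right) = 1219555 - 879298 = 340257$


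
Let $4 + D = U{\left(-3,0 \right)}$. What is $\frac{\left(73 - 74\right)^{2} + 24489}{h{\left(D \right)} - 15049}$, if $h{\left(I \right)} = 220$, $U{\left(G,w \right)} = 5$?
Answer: $- \frac{24490}{14829} \approx -1.6515$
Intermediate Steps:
$D = 1$ ($D = -4 + 5 = 1$)
$\frac{\left(73 - 74\right)^{2} + 24489}{h{\left(D \right)} - 15049} = \frac{\left(73 - 74\right)^{2} + 24489}{220 - 15049} = \frac{\left(-1\right)^{2} + 24489}{-14829} = \left(1 + 24489\right) \left(- \frac{1}{14829}\right) = 24490 \left(- \frac{1}{14829}\right) = - \frac{24490}{14829}$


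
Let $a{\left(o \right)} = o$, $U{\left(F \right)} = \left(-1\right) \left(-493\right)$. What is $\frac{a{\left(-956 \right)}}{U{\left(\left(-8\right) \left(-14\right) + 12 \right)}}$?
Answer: $- \frac{956}{493} \approx -1.9391$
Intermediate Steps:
$U{\left(F \right)} = 493$
$\frac{a{\left(-956 \right)}}{U{\left(\left(-8\right) \left(-14\right) + 12 \right)}} = - \frac{956}{493}$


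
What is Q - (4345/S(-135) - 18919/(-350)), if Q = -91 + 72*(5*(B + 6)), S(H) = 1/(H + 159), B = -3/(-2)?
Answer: -35603769/350 ≈ -1.0173e+5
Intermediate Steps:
B = 3/2 (B = -3*(-1/2) = 3/2 ≈ 1.5000)
S(H) = 1/(159 + H)
Q = 2609 (Q = -91 + 72*(5*(3/2 + 6)) = -91 + 72*(5*(15/2)) = -91 + 72*(75/2) = -91 + 2700 = 2609)
Q - (4345/S(-135) - 18919/(-350)) = 2609 - (4345/(1/(159 - 135)) - 18919/(-350)) = 2609 - (4345/(1/24) - 18919*(-1/350)) = 2609 - (4345/(1/24) + 18919/350) = 2609 - (4345*24 + 18919/350) = 2609 - (104280 + 18919/350) = 2609 - 1*36516919/350 = 2609 - 36516919/350 = -35603769/350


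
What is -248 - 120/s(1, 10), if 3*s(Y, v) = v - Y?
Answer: -288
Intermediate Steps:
s(Y, v) = -Y/3 + v/3 (s(Y, v) = (v - Y)/3 = -Y/3 + v/3)
-248 - 120/s(1, 10) = -248 - 120/(-1/3*1 + (1/3)*10) = -248 - 120/(-1/3 + 10/3) = -248 - 120/3 = -248 - 120*1/3 = -248 - 40 = -288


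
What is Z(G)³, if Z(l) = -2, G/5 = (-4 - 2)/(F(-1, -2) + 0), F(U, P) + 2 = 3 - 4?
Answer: -8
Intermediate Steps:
F(U, P) = -3 (F(U, P) = -2 + (3 - 4) = -2 - 1 = -3)
G = 10 (G = 5*((-4 - 2)/(-3 + 0)) = 5*(-6/(-3)) = 5*(-6*(-⅓)) = 5*2 = 10)
Z(G)³ = (-2)³ = -8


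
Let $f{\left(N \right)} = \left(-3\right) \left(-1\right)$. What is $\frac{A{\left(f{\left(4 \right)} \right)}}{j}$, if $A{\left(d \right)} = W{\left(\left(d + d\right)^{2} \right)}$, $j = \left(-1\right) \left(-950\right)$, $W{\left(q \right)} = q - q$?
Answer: $0$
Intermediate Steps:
$W{\left(q \right)} = 0$
$j = 950$
$f{\left(N \right)} = 3$
$A{\left(d \right)} = 0$
$\frac{A{\left(f{\left(4 \right)} \right)}}{j} = \frac{0}{950} = 0 \cdot \frac{1}{950} = 0$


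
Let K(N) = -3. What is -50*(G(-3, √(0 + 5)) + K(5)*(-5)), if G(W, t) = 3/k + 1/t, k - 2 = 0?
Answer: -825 - 10*√5 ≈ -847.36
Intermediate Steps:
k = 2 (k = 2 + 0 = 2)
G(W, t) = 3/2 + 1/t
-50*(G(-3, √(0 + 5)) + K(5)*(-5)) = -50*((3/2 + 1/(√(0 + 5))) - 3*(-5)) = -50*((3/2 + 1/(√5)) + 15) = -50*((3/2 + √5/5) + 15) = -50*(33/2 + √5/5) = -825 - 10*√5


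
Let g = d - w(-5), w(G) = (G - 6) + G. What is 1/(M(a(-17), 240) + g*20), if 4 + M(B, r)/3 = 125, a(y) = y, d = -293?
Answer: -1/5177 ≈ -0.00019316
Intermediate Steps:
w(G) = -6 + 2*G (w(G) = (-6 + G) + G = -6 + 2*G)
M(B, r) = 363 (M(B, r) = -12 + 3*125 = -12 + 375 = 363)
g = -277 (g = -293 - (-6 + 2*(-5)) = -293 - (-6 - 10) = -293 - 1*(-16) = -293 + 16 = -277)
1/(M(a(-17), 240) + g*20) = 1/(363 - 277*20) = 1/(363 - 5540) = 1/(-5177) = -1/5177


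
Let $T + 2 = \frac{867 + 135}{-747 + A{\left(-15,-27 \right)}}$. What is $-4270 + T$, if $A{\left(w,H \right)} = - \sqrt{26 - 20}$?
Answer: $- \frac{794845770}{186001} + \frac{334 \sqrt{6}}{186001} \approx -4273.3$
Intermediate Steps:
$A{\left(w,H \right)} = - \sqrt{6}$
$T = -2 + \frac{1002}{-747 - \sqrt{6}}$ ($T = -2 + \frac{867 + 135}{-747 - \sqrt{6}} = -2 + \frac{1002}{-747 - \sqrt{6}} \approx -3.337$)
$-4270 + T = -4270 - \left(\frac{621500}{186001} - \frac{334 \sqrt{6}}{186001}\right) = - \frac{794845770}{186001} + \frac{334 \sqrt{6}}{186001}$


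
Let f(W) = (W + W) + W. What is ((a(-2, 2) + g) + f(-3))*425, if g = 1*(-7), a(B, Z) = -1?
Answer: -7225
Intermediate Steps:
g = -7
f(W) = 3*W (f(W) = 2*W + W = 3*W)
((a(-2, 2) + g) + f(-3))*425 = ((-1 - 7) + 3*(-3))*425 = (-8 - 9)*425 = -17*425 = -7225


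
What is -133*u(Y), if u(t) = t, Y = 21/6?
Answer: -931/2 ≈ -465.50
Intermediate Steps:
Y = 7/2 (Y = 21*(1/6) = 7/2 ≈ 3.5000)
-133*u(Y) = -133*7/2 = -931/2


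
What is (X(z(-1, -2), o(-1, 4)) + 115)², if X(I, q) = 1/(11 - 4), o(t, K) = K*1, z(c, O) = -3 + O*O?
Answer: 649636/49 ≈ 13258.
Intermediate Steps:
z(c, O) = -3 + O²
o(t, K) = K
X(I, q) = ⅐ (X(I, q) = 1/7 = ⅐)
(X(z(-1, -2), o(-1, 4)) + 115)² = (⅐ + 115)² = (806/7)² = 649636/49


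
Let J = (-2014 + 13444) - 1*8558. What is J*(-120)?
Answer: -344640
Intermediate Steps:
J = 2872 (J = 11430 - 8558 = 2872)
J*(-120) = 2872*(-120) = -344640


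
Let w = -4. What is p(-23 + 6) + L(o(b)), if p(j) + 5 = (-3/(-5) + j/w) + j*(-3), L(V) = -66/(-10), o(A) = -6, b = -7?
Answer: 1149/20 ≈ 57.450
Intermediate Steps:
L(V) = 33/5 (L(V) = -66*(-1/10) = 33/5)
p(j) = -22/5 - 13*j/4 (p(j) = -5 + ((-3/(-5) + j/(-4)) + j*(-3)) = -5 + ((-3*(-1/5) + j*(-1/4)) - 3*j) = -5 + ((3/5 - j/4) - 3*j) = -5 + (3/5 - 13*j/4) = -22/5 - 13*j/4)
p(-23 + 6) + L(o(b)) = (-22/5 - 13*(-23 + 6)/4) + 33/5 = (-22/5 - 13/4*(-17)) + 33/5 = (-22/5 + 221/4) + 33/5 = 1017/20 + 33/5 = 1149/20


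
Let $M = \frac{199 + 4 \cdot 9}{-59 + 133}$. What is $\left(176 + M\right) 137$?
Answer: $\frac{1816483}{74} \approx 24547.0$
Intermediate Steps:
$M = \frac{235}{74}$ ($M = \frac{199 + 36}{74} = 235 \cdot \frac{1}{74} = \frac{235}{74} \approx 3.1757$)
$\left(176 + M\right) 137 = \left(176 + \frac{235}{74}\right) 137 = \frac{13259}{74} \cdot 137 = \frac{1816483}{74}$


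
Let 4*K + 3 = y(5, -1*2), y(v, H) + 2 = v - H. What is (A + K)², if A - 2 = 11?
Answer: 729/4 ≈ 182.25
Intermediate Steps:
A = 13 (A = 2 + 11 = 13)
y(v, H) = -2 + v - H (y(v, H) = -2 + (v - H) = -2 + v - H)
K = ½ (K = -¾ + (-2 + 5 - (-1)*2)/4 = -¾ + (-2 + 5 - 1*(-2))/4 = -¾ + (-2 + 5 + 2)/4 = -¾ + (¼)*5 = -¾ + 5/4 = ½ ≈ 0.50000)
(A + K)² = (13 + ½)² = (27/2)² = 729/4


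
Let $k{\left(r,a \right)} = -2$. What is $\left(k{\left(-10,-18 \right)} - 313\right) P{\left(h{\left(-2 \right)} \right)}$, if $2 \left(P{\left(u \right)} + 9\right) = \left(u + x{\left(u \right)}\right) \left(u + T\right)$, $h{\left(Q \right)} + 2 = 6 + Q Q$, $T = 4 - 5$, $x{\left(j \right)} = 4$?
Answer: $-10395$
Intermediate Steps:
$T = -1$ ($T = 4 - 5 = -1$)
$h{\left(Q \right)} = 4 + Q^{2}$ ($h{\left(Q \right)} = -2 + \left(6 + Q Q\right) = -2 + \left(6 + Q^{2}\right) = 4 + Q^{2}$)
$P{\left(u \right)} = -9 + \frac{\left(-1 + u\right) \left(4 + u\right)}{2}$ ($P{\left(u \right)} = -9 + \frac{\left(u + 4\right) \left(u - 1\right)}{2} = -9 + \frac{\left(4 + u\right) \left(-1 + u\right)}{2} = -9 + \frac{\left(-1 + u\right) \left(4 + u\right)}{2}$)
$\left(k{\left(-10,-18 \right)} - 313\right) P{\left(h{\left(-2 \right)} \right)} = \left(-2 - 313\right) \left(-11 + \frac{\left(4 + \left(-2\right)^{2}\right)^{2}}{2} + \frac{3 \left(4 + \left(-2\right)^{2}\right)}{2}\right) = - 315 \left(-11 + \frac{\left(4 + 4\right)^{2}}{2} + \frac{3 \left(4 + 4\right)}{2}\right) = - 315 \left(-11 + \frac{8^{2}}{2} + \frac{3}{2} \cdot 8\right) = - 315 \left(-11 + \frac{1}{2} \cdot 64 + 12\right) = - 315 \left(-11 + 32 + 12\right) = \left(-315\right) 33 = -10395$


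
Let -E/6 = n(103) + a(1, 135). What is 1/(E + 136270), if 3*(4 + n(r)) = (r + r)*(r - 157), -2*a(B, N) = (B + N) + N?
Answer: 1/159355 ≈ 6.2753e-6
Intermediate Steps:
a(B, N) = -N - B/2 (a(B, N) = -((B + N) + N)/2 = -(B + 2*N)/2 = -N - B/2)
n(r) = -4 + 2*r*(-157 + r)/3 (n(r) = -4 + ((r + r)*(r - 157))/3 = -4 + ((2*r)*(-157 + r))/3 = -4 + (2*r*(-157 + r))/3 = -4 + 2*r*(-157 + r)/3)
E = 23085 (E = -6*((-4 - 314/3*103 + (2/3)*103**2) + (-1*135 - 1/2*1)) = -6*((-4 - 32342/3 + (2/3)*10609) + (-135 - 1/2)) = -6*((-4 - 32342/3 + 21218/3) - 271/2) = -6*(-3712 - 271/2) = -6*(-7695/2) = 23085)
1/(E + 136270) = 1/(23085 + 136270) = 1/159355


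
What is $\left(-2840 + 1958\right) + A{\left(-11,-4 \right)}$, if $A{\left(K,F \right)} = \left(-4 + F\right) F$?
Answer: $-850$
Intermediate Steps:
$A{\left(K,F \right)} = F \left(-4 + F\right)$
$\left(-2840 + 1958\right) + A{\left(-11,-4 \right)} = \left(-2840 + 1958\right) - 4 \left(-4 - 4\right) = -882 - -32 = -882 + 32 = -850$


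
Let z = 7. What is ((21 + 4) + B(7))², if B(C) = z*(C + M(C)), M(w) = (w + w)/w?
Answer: 7744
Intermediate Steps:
M(w) = 2 (M(w) = (2*w)/w = 2)
B(C) = 14 + 7*C (B(C) = 7*(C + 2) = 7*(2 + C) = 14 + 7*C)
((21 + 4) + B(7))² = ((21 + 4) + (14 + 7*7))² = (25 + (14 + 49))² = (25 + 63)² = 88² = 7744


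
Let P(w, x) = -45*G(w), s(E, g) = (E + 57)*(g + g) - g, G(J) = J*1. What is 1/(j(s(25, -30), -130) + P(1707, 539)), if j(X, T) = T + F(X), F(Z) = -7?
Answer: -1/76952 ≈ -1.2995e-5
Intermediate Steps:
G(J) = J
s(E, g) = -g + 2*g*(57 + E) (s(E, g) = (57 + E)*(2*g) - g = 2*g*(57 + E) - g = -g + 2*g*(57 + E))
P(w, x) = -45*w
j(X, T) = -7 + T (j(X, T) = T - 7 = -7 + T)
1/(j(s(25, -30), -130) + P(1707, 539)) = 1/((-7 - 130) - 45*1707) = 1/(-137 - 76815) = 1/(-76952) = -1/76952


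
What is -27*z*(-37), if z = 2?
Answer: 1998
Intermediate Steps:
-27*z*(-37) = -27*2*(-37) = -54*(-37) = 1998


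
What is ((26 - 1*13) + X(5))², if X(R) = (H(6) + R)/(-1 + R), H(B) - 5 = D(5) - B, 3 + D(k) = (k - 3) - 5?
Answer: 625/4 ≈ 156.25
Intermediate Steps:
D(k) = -11 + k (D(k) = -3 + ((k - 3) - 5) = -3 + ((-3 + k) - 5) = -3 + (-8 + k) = -11 + k)
H(B) = -1 - B (H(B) = 5 + ((-11 + 5) - B) = 5 + (-6 - B) = -1 - B)
X(R) = (-7 + R)/(-1 + R) (X(R) = ((-1 - 1*6) + R)/(-1 + R) = ((-1 - 6) + R)/(-1 + R) = (-7 + R)/(-1 + R))
((26 - 1*13) + X(5))² = ((26 - 1*13) + (-7 + 5)/(-1 + 5))² = ((26 - 13) - 2/4)² = (13 + (¼)*(-2))² = (13 - ½)² = (25/2)² = 625/4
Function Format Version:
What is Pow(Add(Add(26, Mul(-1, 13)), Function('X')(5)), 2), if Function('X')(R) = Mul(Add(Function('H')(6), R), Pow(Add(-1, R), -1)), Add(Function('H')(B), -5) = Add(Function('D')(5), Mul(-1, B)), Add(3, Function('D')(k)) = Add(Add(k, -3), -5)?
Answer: Rational(625, 4) ≈ 156.25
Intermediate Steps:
Function('D')(k) = Add(-11, k) (Function('D')(k) = Add(-3, Add(Add(k, -3), -5)) = Add(-3, Add(Add(-3, k), -5)) = Add(-3, Add(-8, k)) = Add(-11, k))
Function('H')(B) = Add(-1, Mul(-1, B)) (Function('H')(B) = Add(5, Add(Add(-11, 5), Mul(-1, B))) = Add(5, Add(-6, Mul(-1, B))) = Add(-1, Mul(-1, B)))
Function('X')(R) = Mul(Pow(Add(-1, R), -1), Add(-7, R)) (Function('X')(R) = Mul(Add(Add(-1, Mul(-1, 6)), R), Pow(Add(-1, R), -1)) = Mul(Add(Add(-1, -6), R), Pow(Add(-1, R), -1)) = Mul(Add(-7, R), Pow(Add(-1, R), -1)) = Mul(Pow(Add(-1, R), -1), Add(-7, R)))
Pow(Add(Add(26, Mul(-1, 13)), Function('X')(5)), 2) = Pow(Add(Add(26, Mul(-1, 13)), Mul(Pow(Add(-1, 5), -1), Add(-7, 5))), 2) = Pow(Add(Add(26, -13), Mul(Pow(4, -1), -2)), 2) = Pow(Add(13, Mul(Rational(1, 4), -2)), 2) = Pow(Add(13, Rational(-1, 2)), 2) = Pow(Rational(25, 2), 2) = Rational(625, 4)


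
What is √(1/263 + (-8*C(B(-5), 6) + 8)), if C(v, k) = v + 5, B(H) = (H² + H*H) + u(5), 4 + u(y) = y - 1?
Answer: I*√29880745/263 ≈ 20.785*I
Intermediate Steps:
u(y) = -5 + y (u(y) = -4 + (y - 1) = -4 + (-1 + y) = -5 + y)
B(H) = 2*H² (B(H) = (H² + H*H) + (-5 + 5) = (H² + H²) + 0 = 2*H² + 0 = 2*H²)
C(v, k) = 5 + v
√(1/263 + (-8*C(B(-5), 6) + 8)) = √(1/263 + (-8*(5 + 2*(-5)²) + 8)) = √(1/263 + (-8*(5 + 2*25) + 8)) = √(1/263 + (-8*(5 + 50) + 8)) = √(1/263 + (-8*55 + 8)) = √(1/263 + (-440 + 8)) = √(1/263 - 432) = √(-113615/263) = I*√29880745/263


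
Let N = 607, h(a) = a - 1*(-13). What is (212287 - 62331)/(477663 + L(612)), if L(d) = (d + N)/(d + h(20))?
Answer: 48360810/154046927 ≈ 0.31394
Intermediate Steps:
h(a) = 13 + a (h(a) = a + 13 = 13 + a)
L(d) = (607 + d)/(33 + d) (L(d) = (d + 607)/(d + (13 + 20)) = (607 + d)/(d + 33) = (607 + d)/(33 + d))
(212287 - 62331)/(477663 + L(612)) = (212287 - 62331)/(477663 + (607 + 612)/(33 + 612)) = 149956/(477663 + 1219/645) = 149956/(308093854/645) = 149956*(645/308093854) = 48360810/154046927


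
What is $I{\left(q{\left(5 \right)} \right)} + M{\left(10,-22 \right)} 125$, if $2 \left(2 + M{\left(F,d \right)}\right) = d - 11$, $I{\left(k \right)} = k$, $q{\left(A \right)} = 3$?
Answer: $- \frac{4619}{2} \approx -2309.5$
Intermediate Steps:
$M{\left(F,d \right)} = - \frac{15}{2} + \frac{d}{2}$ ($M{\left(F,d \right)} = -2 + \frac{d - 11}{2} = -2 + \frac{-11 + d}{2} = -2 + \left(- \frac{11}{2} + \frac{d}{2}\right) = - \frac{15}{2} + \frac{d}{2}$)
$I{\left(q{\left(5 \right)} \right)} + M{\left(10,-22 \right)} 125 = 3 + \left(- \frac{15}{2} + \frac{1}{2} \left(-22\right)\right) 125 = 3 + \left(- \frac{15}{2} - 11\right) 125 = 3 - \frac{4625}{2} = - \frac{4619}{2}$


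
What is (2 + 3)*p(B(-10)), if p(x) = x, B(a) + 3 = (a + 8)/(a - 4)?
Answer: -100/7 ≈ -14.286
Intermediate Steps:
B(a) = -3 + (8 + a)/(-4 + a) (B(a) = -3 + (a + 8)/(a - 4) = -3 + (8 + a)/(-4 + a))
(2 + 3)*p(B(-10)) = (2 + 3)*(2*(10 - 1*(-10))/(-4 - 10)) = 5*(2*(10 + 10)/(-14)) = 5*(2*(-1/14)*20) = 5*(-20/7) = -100/7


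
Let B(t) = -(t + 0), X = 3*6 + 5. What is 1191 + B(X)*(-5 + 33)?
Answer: 547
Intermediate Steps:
X = 23 (X = 18 + 5 = 23)
B(t) = -t
1191 + B(X)*(-5 + 33) = 1191 + (-1*23)*(-5 + 33) = 1191 - 23*28 = 1191 - 644 = 547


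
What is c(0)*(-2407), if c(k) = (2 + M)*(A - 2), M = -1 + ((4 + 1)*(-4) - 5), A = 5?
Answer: 173304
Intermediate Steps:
M = -26 (M = -1 + (5*(-4) - 5) = -1 + (-20 - 5) = -1 - 25 = -26)
c(k) = -72 (c(k) = (2 - 26)*(5 - 2) = -24*3 = -72)
c(0)*(-2407) = -72*(-2407) = 173304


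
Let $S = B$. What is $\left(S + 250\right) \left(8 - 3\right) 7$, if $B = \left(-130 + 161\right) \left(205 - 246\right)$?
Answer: $-35735$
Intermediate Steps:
$B = -1271$ ($B = 31 \left(-41\right) = -1271$)
$S = -1271$
$\left(S + 250\right) \left(8 - 3\right) 7 = \left(-1271 + 250\right) \left(8 - 3\right) 7 = - 1021 \cdot 5 \cdot 7 = \left(-1021\right) 35 = -35735$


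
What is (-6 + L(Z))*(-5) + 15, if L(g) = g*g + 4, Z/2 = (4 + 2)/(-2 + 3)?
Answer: -695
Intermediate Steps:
Z = 12 (Z = 2*((4 + 2)/(-2 + 3)) = 2*(6/1) = 2*(6*1) = 2*6 = 12)
L(g) = 4 + g² (L(g) = g² + 4 = 4 + g²)
(-6 + L(Z))*(-5) + 15 = (-6 + (4 + 12²))*(-5) + 15 = (-6 + (4 + 144))*(-5) + 15 = (-6 + 148)*(-5) + 15 = 142*(-5) + 15 = -710 + 15 = -695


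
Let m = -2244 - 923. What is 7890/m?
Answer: -7890/3167 ≈ -2.4913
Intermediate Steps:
m = -3167
7890/m = 7890/(-3167) = 7890*(-1/3167) = -7890/3167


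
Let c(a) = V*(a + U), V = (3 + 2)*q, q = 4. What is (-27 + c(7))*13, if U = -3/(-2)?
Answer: 1859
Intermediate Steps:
V = 20 (V = (3 + 2)*4 = 5*4 = 20)
U = 3/2 (U = -3*(-½) = 3/2 ≈ 1.5000)
c(a) = 30 + 20*a (c(a) = 20*(a + 3/2) = 20*(3/2 + a) = 30 + 20*a)
(-27 + c(7))*13 = (-27 + (30 + 20*7))*13 = (-27 + (30 + 140))*13 = (-27 + 170)*13 = 143*13 = 1859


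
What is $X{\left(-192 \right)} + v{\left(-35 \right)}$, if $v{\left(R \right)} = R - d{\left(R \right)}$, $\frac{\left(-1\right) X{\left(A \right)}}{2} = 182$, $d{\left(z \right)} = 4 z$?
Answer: $-259$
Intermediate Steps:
$X{\left(A \right)} = -364$ ($X{\left(A \right)} = \left(-2\right) 182 = -364$)
$v{\left(R \right)} = - 3 R$ ($v{\left(R \right)} = R - 4 R = - 3 R$)
$X{\left(-192 \right)} + v{\left(-35 \right)} = -364 - -105 = -364 + 105 = -259$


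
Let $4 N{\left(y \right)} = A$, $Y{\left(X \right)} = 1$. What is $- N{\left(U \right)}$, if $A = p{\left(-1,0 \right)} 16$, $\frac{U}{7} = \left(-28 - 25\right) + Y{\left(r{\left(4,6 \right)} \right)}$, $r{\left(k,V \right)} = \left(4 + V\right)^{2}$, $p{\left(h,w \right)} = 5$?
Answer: $-20$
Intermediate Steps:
$U = -364$ ($U = 7 \left(\left(-28 - 25\right) + 1\right) = 7 \left(-53 + 1\right) = 7 \left(-52\right) = -364$)
$A = 80$ ($A = 5 \cdot 16 = 80$)
$N{\left(y \right)} = 20$ ($N{\left(y \right)} = \frac{1}{4} \cdot 80 = 20$)
$- N{\left(U \right)} = \left(-1\right) 20 = -20$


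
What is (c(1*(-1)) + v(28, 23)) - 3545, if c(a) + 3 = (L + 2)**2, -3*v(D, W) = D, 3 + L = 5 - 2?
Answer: -10660/3 ≈ -3553.3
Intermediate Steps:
L = 0 (L = -3 + (5 - 2) = -3 + 3 = 0)
v(D, W) = -D/3
c(a) = 1 (c(a) = -3 + (0 + 2)**2 = -3 + 2**2 = -3 + 4 = 1)
(c(1*(-1)) + v(28, 23)) - 3545 = (1 - 1/3*28) - 3545 = (1 - 28/3) - 3545 = -25/3 - 3545 = -10660/3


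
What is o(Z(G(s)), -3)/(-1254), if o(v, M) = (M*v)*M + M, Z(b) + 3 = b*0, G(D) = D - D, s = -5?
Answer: 5/209 ≈ 0.023923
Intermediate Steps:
G(D) = 0
Z(b) = -3 (Z(b) = -3 + b*0 = -3 + 0 = -3)
o(v, M) = M + v*M² (o(v, M) = v*M² + M = M + v*M²)
o(Z(G(s)), -3)/(-1254) = -3*(1 - 3*(-3))/(-1254) = -3*(1 + 9)*(-1/1254) = -3*10*(-1/1254) = -30*(-1/1254) = 5/209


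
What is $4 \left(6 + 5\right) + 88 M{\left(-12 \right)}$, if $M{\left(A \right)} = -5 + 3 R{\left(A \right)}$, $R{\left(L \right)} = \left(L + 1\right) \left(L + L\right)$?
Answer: $69300$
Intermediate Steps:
$R{\left(L \right)} = 2 L \left(1 + L\right)$ ($R{\left(L \right)} = \left(1 + L\right) 2 L = 2 L \left(1 + L\right)$)
$M{\left(A \right)} = -5 + 6 A \left(1 + A\right)$ ($M{\left(A \right)} = -5 + 3 \cdot 2 A \left(1 + A\right) = -5 + 6 A \left(1 + A\right)$)
$4 \left(6 + 5\right) + 88 M{\left(-12 \right)} = 4 \left(6 + 5\right) + 88 \left(-5 + 6 \left(-12\right) \left(1 - 12\right)\right) = 4 \cdot 11 + 88 \left(-5 + 6 \left(-12\right) \left(-11\right)\right) = 44 + 88 \left(-5 + 792\right) = 44 + 88 \cdot 787 = 44 + 69256 = 69300$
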